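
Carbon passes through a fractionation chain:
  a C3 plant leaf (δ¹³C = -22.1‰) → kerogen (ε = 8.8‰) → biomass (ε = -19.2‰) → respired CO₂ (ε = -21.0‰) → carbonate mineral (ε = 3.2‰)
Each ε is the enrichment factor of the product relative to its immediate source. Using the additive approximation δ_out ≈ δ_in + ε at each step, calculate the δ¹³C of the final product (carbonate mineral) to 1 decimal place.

-50.3‰

step 1: δ ≈ -22.1 + (8.8) = -13.3‰
step 2: δ ≈ -13.3 + (-19.2) = -32.5‰
step 3: δ ≈ -32.5 + (-21.0) = -53.5‰
step 4: δ ≈ -53.5 + (3.2) = -50.3‰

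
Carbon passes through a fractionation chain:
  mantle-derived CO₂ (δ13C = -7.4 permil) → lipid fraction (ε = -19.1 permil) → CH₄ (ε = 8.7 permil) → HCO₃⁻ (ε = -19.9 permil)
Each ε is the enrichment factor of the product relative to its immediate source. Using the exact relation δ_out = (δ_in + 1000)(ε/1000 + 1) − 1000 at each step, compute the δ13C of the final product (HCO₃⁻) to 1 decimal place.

step 1: δ = (-7.40 + 1000)·(-19.1/1000 + 1) − 1000 = -26.36 permil
step 2: δ = (-26.36 + 1000)·(8.7/1000 + 1) − 1000 = -17.89 permil
step 3: δ = (-17.89 + 1000)·(-19.9/1000 + 1) − 1000 = -37.43 permil

-37.4 permil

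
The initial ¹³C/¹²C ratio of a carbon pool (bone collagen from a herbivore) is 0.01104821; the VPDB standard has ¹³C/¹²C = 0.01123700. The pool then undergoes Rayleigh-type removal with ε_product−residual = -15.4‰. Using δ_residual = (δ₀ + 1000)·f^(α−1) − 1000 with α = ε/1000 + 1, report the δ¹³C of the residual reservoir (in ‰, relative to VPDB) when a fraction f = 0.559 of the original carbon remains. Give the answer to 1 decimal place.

-8.0‰

δ₀ = (0.01104821/0.01123700 − 1)×1000 = (0.983199 − 1)×1000 = -16.801‰
α − 1 = ε/1000 = -0.0154
f^(α−1) = 0.559^(-0.0154) = 1.008997
δ_res = (-16.801 + 1000) × 1.008997 − 1000 = 992.045 − 1000 = -7.95‰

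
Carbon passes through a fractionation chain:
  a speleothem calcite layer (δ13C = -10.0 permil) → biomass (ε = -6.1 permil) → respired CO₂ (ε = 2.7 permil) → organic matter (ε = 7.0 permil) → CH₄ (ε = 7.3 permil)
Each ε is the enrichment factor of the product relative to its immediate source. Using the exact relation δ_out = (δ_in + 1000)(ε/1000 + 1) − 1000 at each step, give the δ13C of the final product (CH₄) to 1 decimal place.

0.8 permil

step 1: δ = (-10.00 + 1000)·(-6.1/1000 + 1) − 1000 = -16.04 permil
step 2: δ = (-16.04 + 1000)·(2.7/1000 + 1) − 1000 = -13.38 permil
step 3: δ = (-13.38 + 1000)·(7.0/1000 + 1) − 1000 = -6.48 permil
step 4: δ = (-6.48 + 1000)·(7.3/1000 + 1) − 1000 = 0.78 permil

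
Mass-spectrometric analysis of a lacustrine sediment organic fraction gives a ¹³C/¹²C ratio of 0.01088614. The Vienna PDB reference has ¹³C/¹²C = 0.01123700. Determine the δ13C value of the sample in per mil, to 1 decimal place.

δ13C = (R_sample / R_standard − 1) × 1000
R_sample / R_standard = 0.01088614 / 0.01123700 = 0.968776
δ13C = (0.968776 − 1) × 1000 = -31.22 per mil

-31.2 per mil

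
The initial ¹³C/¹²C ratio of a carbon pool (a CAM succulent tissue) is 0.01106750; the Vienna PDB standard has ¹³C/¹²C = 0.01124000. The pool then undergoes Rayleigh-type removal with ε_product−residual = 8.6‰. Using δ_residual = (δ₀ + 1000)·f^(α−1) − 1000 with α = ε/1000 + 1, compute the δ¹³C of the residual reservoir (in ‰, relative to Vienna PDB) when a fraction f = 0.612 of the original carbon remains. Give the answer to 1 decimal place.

-19.5‰

δ₀ = (0.01106750/0.01124000 − 1)×1000 = (0.984653 − 1)×1000 = -15.347‰
α − 1 = ε/1000 = 0.0086
f^(α−1) = 0.612^(0.0086) = 0.995786
δ_res = (-15.347 + 1000) × 0.995786 − 1000 = 980.504 − 1000 = -19.50‰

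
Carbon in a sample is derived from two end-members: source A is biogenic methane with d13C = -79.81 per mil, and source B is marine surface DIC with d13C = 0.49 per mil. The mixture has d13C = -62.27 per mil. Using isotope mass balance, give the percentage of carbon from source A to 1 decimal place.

δ_mix = f_A·δ_A + (1 − f_A)·δ_B  ⇒  f_A = (δ_mix − δ_B)/(δ_A − δ_B)
f_A = (-62.27 − (0.49)) / (-79.81 − (0.49))
f_A = -62.76 / -80.30 = 0.7816

78.2%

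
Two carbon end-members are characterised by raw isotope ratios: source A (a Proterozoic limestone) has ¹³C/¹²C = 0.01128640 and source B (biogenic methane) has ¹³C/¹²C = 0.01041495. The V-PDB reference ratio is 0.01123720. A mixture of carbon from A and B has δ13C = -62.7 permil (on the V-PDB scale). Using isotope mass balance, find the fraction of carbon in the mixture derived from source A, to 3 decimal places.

δ_A = (0.01128640/0.01123720 − 1)×1000 = (1.004378 − 1)×1000 = 4.378 permil
δ_B = (0.01041495/0.01123720 − 1)×1000 = (0.926828 − 1)×1000 = -73.172 permil
f_A = (δ_mix − δ_B)/(δ_A − δ_B) = (-62.7 − (-73.172))/(4.378 − (-73.172))
f_A = 10.472 / 77.550 = 0.1350

0.135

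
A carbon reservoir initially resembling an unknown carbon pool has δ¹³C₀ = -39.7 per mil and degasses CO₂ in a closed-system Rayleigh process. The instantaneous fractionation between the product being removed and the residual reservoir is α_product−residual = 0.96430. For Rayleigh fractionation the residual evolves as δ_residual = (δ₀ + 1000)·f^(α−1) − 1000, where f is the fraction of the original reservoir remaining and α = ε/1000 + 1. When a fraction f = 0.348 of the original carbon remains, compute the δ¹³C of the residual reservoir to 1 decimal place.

-2.8 per mil

Rayleigh residual: δ_res = (δ₀ + 1000)·f^(α−1) − 1000
α − 1 = -0.03570
f^(α−1) = 0.348^(-0.03570) = 1.038402
δ_res = (-39.7 + 1000) × 1.038402 − 1000 = 997.178 − 1000 = -2.82 per mil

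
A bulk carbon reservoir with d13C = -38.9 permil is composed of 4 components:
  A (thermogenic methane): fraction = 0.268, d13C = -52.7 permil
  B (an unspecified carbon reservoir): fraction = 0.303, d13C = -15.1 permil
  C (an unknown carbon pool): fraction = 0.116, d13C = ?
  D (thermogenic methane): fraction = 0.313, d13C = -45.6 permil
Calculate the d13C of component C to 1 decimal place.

-51.1 permil

Isotope mass balance: δ_bulk = Σ fᵢ·δᵢ.
-38.9 = 0.268×(-52.7) + 0.303×(-15.1) + 0.116×δ_C + 0.313×(-45.6)
0.116·δ_C = -38.9 − (-32.972) = -5.928
δ_C = -5.928 / 0.116 = -51.11 permil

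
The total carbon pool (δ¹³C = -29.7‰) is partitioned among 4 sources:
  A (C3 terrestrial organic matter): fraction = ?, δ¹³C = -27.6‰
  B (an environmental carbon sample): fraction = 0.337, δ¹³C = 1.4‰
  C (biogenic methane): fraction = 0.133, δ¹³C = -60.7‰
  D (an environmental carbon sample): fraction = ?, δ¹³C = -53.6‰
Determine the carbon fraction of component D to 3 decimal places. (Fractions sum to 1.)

Let f_D and f_A be the unknown fractions; fractions sum to 1 so f_D + f_A = 0.530.
Mass balance: Σ fᵢ·δᵢ = δ_bulk ⇒ f_D·(-53.6) + f_A·(-27.6) = -29.7 − (-7.601) = -22.099
Substitute f_A = 0.530 − f_D:
f_D·(-53.6 − -27.6) = -22.099 − 0.530×(-27.6) = -7.471
f_D = -7.471 / -26.0 = 0.2873

0.287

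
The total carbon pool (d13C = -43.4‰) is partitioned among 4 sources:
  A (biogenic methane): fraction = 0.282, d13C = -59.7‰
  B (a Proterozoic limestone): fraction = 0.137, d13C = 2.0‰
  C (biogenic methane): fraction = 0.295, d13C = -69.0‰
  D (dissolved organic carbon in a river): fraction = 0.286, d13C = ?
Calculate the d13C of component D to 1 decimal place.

-22.7‰

Isotope mass balance: δ_bulk = Σ fᵢ·δᵢ.
-43.4 = 0.282×(-59.7) + 0.137×(2.0) + 0.295×(-69.0) + 0.286×δ_D
0.286·δ_D = -43.4 − (-36.916) = -6.484
δ_D = -6.484 / 0.286 = -22.67‰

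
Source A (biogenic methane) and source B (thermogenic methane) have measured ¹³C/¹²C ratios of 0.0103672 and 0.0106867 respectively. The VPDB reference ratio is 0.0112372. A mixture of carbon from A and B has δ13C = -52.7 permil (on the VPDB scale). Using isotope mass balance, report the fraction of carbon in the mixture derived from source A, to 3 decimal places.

δ_A = (0.0103672/0.0112372 − 1)×1000 = (0.922579 − 1)×1000 = -77.421 permil
δ_B = (0.0106867/0.0112372 − 1)×1000 = (0.951011 − 1)×1000 = -48.989 permil
f_A = (δ_mix − δ_B)/(δ_A − δ_B) = (-52.7 − (-48.989))/(-77.421 − (-48.989))
f_A = -3.711 / -28.432 = 0.1305

0.131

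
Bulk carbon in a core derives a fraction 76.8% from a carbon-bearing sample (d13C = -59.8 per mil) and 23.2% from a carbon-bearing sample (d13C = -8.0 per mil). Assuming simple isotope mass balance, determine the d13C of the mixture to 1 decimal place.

δ_mix = f_A·δ_A + f_B·δ_B
δ_mix = 0.768 × (-59.8) + 0.232 × (-8.0)
δ_mix = -45.93 + -1.86 = -47.78 per mil

-47.8 per mil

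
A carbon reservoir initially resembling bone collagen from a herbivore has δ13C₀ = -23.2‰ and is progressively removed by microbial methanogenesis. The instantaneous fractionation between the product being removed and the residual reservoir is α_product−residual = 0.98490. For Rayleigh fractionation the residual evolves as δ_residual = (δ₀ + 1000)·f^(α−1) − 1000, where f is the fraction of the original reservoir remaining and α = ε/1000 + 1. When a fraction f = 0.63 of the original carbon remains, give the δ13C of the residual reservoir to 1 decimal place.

-16.4‰

Rayleigh residual: δ_res = (δ₀ + 1000)·f^(α−1) − 1000
α − 1 = -0.01510
f^(α−1) = 0.63^(-0.01510) = 1.007001
δ_res = (-23.2 + 1000) × 1.007001 − 1000 = 983.639 − 1000 = -16.36‰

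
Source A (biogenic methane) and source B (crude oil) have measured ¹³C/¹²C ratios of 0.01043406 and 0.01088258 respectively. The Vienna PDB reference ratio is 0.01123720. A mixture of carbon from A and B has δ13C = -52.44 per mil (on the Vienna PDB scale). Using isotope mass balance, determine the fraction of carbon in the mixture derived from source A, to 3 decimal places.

0.523

δ_A = (0.01043406/0.01123720 − 1)×1000 = (0.928528 − 1)×1000 = -71.472 per mil
δ_B = (0.01088258/0.01123720 − 1)×1000 = (0.968442 − 1)×1000 = -31.558 per mil
f_A = (δ_mix − δ_B)/(δ_A − δ_B) = (-52.44 − (-31.558))/(-71.472 − (-31.558))
f_A = -20.882 / -39.914 = 0.5232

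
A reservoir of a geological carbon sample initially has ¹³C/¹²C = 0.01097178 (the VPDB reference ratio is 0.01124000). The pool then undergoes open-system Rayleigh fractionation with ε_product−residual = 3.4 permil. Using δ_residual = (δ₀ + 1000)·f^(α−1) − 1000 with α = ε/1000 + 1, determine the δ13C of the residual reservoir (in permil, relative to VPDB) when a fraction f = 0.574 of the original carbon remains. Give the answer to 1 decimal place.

-25.7 permil

δ₀ = (0.01097178/0.01124000 − 1)×1000 = (0.976137 − 1)×1000 = -23.863 permil
α − 1 = ε/1000 = 0.0034
f^(α−1) = 0.574^(0.0034) = 0.998114
δ_res = (-23.863 + 1000) × 0.998114 − 1000 = 974.296 − 1000 = -25.70 permil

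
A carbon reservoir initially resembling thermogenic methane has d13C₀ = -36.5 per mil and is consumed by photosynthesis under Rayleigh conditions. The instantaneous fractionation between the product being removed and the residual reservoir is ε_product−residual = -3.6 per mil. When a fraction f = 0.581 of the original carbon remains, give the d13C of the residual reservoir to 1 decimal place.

Rayleigh residual: δ_res = (δ₀ + 1000)·f^(α−1) − 1000
α = ε/1000 + 1 = 0.99640, so α − 1 = -0.00360
f^(α−1) = 0.581^(-0.00360) = 1.001957
δ_res = (-36.5 + 1000) × 1.001957 − 1000 = 965.385 − 1000 = -34.61 per mil

-34.6 per mil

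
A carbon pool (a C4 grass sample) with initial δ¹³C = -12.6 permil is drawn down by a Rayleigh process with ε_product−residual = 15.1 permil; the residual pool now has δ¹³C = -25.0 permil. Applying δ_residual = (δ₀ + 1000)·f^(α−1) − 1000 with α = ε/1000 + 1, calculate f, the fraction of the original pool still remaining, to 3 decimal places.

α − 1 = ε/1000 = 0.0151
(δ_res + 1000)/(δ₀ + 1000) = (-25.0 + 1000)/(-12.6 + 1000) = 975.0/987.4 = 0.987442
f = 0.987442^(1/0.0151) = exp(ln(0.987442)/0.0151) = exp(-0.01264/0.0151)
f = exp(-0.8369) = 0.4330

0.433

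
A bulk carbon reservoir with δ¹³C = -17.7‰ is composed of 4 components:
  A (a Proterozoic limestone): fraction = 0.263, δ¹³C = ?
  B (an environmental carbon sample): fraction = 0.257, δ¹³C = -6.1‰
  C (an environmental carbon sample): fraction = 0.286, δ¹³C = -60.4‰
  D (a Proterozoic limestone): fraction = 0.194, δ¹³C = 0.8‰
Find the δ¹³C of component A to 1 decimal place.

Isotope mass balance: δ_bulk = Σ fᵢ·δᵢ.
-17.7 = 0.263×δ_A + 0.257×(-6.1) + 0.286×(-60.4) + 0.194×(0.8)
0.263·δ_A = -17.7 − (-18.687) = 0.987
δ_A = 0.987 / 0.263 = 3.75‰

3.8‰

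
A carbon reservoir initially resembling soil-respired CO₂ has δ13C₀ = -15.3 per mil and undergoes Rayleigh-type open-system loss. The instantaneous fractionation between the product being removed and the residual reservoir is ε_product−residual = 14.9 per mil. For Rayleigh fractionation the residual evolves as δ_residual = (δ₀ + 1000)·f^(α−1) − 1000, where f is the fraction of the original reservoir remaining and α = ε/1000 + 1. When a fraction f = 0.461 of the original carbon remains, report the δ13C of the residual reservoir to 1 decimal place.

Rayleigh residual: δ_res = (δ₀ + 1000)·f^(α−1) − 1000
α = ε/1000 + 1 = 1.01490, so α − 1 = 0.01490
f^(α−1) = 0.461^(0.01490) = 0.988528
δ_res = (-15.3 + 1000) × 0.988528 − 1000 = 973.404 − 1000 = -26.60 per mil

-26.6 per mil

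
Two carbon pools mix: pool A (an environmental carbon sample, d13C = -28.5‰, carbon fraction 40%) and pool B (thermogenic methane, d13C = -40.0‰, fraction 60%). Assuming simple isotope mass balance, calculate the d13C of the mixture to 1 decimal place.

-35.4‰

δ_mix = f_A·δ_A + f_B·δ_B
δ_mix = 0.40 × (-28.5) + 0.60 × (-40.0)
δ_mix = -11.40 + -24.00 = -35.40‰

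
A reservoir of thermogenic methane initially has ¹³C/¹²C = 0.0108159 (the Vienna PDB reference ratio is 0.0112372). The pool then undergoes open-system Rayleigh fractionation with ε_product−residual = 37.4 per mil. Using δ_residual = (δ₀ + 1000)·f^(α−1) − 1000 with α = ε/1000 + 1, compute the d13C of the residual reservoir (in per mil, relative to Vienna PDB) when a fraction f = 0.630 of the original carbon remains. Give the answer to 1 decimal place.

-54.0 per mil

δ₀ = (0.0108159/0.0112372 − 1)×1000 = (0.962508 − 1)×1000 = -37.492 per mil
α − 1 = ε/1000 = 0.0374
f^(α−1) = 0.630^(0.0374) = 0.982868
δ_res = (-37.492 + 1000) × 0.982868 − 1000 = 946.019 − 1000 = -53.98 per mil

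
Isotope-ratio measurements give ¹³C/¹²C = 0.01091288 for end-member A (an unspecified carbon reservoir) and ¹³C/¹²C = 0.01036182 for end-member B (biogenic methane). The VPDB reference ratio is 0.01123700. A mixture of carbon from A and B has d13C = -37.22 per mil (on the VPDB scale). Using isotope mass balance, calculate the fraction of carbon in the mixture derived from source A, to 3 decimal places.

δ_A = (0.01091288/0.01123700 − 1)×1000 = (0.971156 − 1)×1000 = -28.844 per mil
δ_B = (0.01036182/0.01123700 − 1)×1000 = (0.922116 − 1)×1000 = -77.884 per mil
f_A = (δ_mix − δ_B)/(δ_A − δ_B) = (-37.22 − (-77.884))/(-28.844 − (-77.884))
f_A = 40.664 / 49.040 = 0.8292

0.829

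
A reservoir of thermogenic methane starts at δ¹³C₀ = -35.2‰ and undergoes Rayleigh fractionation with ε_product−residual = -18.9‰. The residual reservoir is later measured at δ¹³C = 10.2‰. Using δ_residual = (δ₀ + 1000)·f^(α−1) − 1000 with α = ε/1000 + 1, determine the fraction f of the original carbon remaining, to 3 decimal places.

0.088

α − 1 = ε/1000 = -0.0189
(δ_res + 1000)/(δ₀ + 1000) = (10.2 + 1000)/(-35.2 + 1000) = 1010.2/964.8 = 1.047056
f = 1.047056^(1/-0.0189) = exp(ln(1.047056)/-0.0189) = exp(0.04598/-0.0189)
f = exp(-2.4330) = 0.0878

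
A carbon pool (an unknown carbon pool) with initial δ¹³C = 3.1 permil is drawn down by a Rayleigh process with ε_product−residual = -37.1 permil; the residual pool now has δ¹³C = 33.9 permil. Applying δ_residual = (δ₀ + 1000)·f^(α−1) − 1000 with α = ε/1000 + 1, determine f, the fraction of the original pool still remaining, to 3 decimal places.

0.443

α − 1 = ε/1000 = -0.0371
(δ_res + 1000)/(δ₀ + 1000) = (33.9 + 1000)/(3.1 + 1000) = 1033.9/1003.1 = 1.030705
f = 1.030705^(1/-0.0371) = exp(ln(1.030705)/-0.0371) = exp(0.03024/-0.0371)
f = exp(-0.8152) = 0.4426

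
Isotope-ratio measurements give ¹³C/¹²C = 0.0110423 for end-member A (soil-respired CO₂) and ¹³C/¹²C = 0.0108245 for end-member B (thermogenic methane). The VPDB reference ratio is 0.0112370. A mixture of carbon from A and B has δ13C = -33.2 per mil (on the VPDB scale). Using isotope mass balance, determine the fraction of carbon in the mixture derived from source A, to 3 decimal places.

0.181

δ_A = (0.0110423/0.0112370 − 1)×1000 = (0.982673 − 1)×1000 = -17.327 per mil
δ_B = (0.0108245/0.0112370 − 1)×1000 = (0.963291 − 1)×1000 = -36.709 per mil
f_A = (δ_mix − δ_B)/(δ_A − δ_B) = (-33.2 − (-36.709))/(-17.327 − (-36.709))
f_A = 3.509 / 19.382 = 0.1810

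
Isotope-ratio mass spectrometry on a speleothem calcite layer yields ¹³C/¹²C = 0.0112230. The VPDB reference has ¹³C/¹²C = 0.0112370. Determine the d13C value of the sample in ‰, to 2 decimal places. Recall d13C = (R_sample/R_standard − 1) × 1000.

-1.25‰

d13C = (R_sample / R_standard − 1) × 1000
R_sample / R_standard = 0.0112230 / 0.0112370 = 0.998754
d13C = (0.998754 − 1) × 1000 = -1.246‰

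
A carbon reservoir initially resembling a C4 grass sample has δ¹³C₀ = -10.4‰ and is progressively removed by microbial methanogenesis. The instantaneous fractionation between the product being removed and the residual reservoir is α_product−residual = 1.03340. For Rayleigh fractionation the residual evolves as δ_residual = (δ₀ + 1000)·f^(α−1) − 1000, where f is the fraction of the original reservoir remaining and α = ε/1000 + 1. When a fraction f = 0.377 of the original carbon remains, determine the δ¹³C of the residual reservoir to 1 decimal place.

-42.1‰

Rayleigh residual: δ_res = (δ₀ + 1000)·f^(α−1) − 1000
α − 1 = 0.03340
f^(α−1) = 0.377^(0.03340) = 0.967943
δ_res = (-10.4 + 1000) × 0.967943 − 1000 = 957.876 − 1000 = -42.12‰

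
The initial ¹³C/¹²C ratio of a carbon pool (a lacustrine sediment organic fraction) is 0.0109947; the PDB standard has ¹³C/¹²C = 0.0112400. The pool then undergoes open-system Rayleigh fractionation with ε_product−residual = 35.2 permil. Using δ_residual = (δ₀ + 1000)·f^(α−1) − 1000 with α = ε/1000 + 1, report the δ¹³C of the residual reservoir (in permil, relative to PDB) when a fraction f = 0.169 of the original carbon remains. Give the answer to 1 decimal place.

δ₀ = (0.0109947/0.0112400 − 1)×1000 = (0.978176 − 1)×1000 = -21.824 permil
α − 1 = ε/1000 = 0.0352
f^(α−1) = 0.169^(0.0352) = 0.939337
δ_res = (-21.824 + 1000) × 0.939337 − 1000 = 918.837 − 1000 = -81.16 permil

-81.2 permil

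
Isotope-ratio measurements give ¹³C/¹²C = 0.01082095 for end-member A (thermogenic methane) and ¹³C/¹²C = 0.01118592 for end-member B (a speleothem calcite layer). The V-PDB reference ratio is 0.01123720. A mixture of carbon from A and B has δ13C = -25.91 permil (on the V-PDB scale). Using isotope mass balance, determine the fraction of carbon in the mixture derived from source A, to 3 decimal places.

0.657

δ_A = (0.01082095/0.01123720 − 1)×1000 = (0.962958 − 1)×1000 = -37.042 permil
δ_B = (0.01118592/0.01123720 − 1)×1000 = (0.995437 − 1)×1000 = -4.563 permil
f_A = (δ_mix − δ_B)/(δ_A − δ_B) = (-25.91 − (-4.563))/(-37.042 − (-4.563))
f_A = -21.347 / -32.479 = 0.6572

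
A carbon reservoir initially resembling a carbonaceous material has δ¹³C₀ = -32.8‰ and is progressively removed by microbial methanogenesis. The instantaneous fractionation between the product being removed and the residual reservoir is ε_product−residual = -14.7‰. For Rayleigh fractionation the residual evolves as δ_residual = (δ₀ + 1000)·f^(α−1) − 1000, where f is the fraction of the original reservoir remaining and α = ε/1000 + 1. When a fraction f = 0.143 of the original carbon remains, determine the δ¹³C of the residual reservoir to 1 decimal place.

Rayleigh residual: δ_res = (δ₀ + 1000)·f^(α−1) − 1000
α = ε/1000 + 1 = 0.98530, so α − 1 = -0.01470
f^(α−1) = 0.143^(-0.01470) = 1.029003
δ_res = (-32.8 + 1000) × 1.029003 − 1000 = 995.252 − 1000 = -4.75‰

-4.7‰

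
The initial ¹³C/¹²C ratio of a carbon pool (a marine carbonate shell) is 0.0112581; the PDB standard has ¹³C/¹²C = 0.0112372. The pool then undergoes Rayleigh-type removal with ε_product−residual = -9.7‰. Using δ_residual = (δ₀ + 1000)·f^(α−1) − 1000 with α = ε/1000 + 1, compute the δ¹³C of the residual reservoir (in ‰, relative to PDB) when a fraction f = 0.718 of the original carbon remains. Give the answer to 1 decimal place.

5.1‰

δ₀ = (0.0112581/0.0112372 − 1)×1000 = (1.001860 − 1)×1000 = 1.860‰
α − 1 = ε/1000 = -0.0097
f^(α−1) = 0.718^(-0.0097) = 1.003219
δ_res = (1.860 + 1000) × 1.003219 − 1000 = 1005.085 − 1000 = 5.08‰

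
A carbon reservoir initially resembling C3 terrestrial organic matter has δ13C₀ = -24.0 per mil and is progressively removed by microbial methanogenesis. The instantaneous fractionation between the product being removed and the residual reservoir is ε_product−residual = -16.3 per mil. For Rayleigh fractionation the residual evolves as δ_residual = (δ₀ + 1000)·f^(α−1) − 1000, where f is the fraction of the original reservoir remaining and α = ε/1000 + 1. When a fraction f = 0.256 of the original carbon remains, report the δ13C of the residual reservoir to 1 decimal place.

Rayleigh residual: δ_res = (δ₀ + 1000)·f^(α−1) − 1000
α = ε/1000 + 1 = 0.98370, so α − 1 = -0.01630
f^(α−1) = 0.256^(-0.01630) = 1.022458
δ_res = (-24.0 + 1000) × 1.022458 − 1000 = 997.919 − 1000 = -2.08 per mil

-2.1 per mil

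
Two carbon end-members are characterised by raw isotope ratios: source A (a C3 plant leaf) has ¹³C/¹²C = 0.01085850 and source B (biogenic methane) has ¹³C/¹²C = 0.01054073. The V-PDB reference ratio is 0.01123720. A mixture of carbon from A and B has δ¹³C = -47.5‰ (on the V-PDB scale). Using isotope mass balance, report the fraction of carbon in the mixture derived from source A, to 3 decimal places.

0.512

δ_A = (0.01085850/0.01123720 − 1)×1000 = (0.966299 − 1)×1000 = -33.701‰
δ_B = (0.01054073/0.01123720 − 1)×1000 = (0.938021 − 1)×1000 = -61.979‰
f_A = (δ_mix − δ_B)/(δ_A − δ_B) = (-47.5 − (-61.979))/(-33.701 − (-61.979))
f_A = 14.479 / 28.278 = 0.5120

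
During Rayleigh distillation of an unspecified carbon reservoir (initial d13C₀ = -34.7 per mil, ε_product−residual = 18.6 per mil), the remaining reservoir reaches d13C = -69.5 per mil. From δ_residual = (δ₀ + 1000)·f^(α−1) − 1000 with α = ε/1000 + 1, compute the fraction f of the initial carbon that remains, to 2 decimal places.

α − 1 = ε/1000 = 0.0186
(δ_res + 1000)/(δ₀ + 1000) = (-69.5 + 1000)/(-34.7 + 1000) = 930.5/965.3 = 0.963949
f = 0.963949^(1/0.0186) = exp(ln(0.963949)/0.0186) = exp(-0.03672/0.0186)
f = exp(-1.9740) = 0.1389

0.14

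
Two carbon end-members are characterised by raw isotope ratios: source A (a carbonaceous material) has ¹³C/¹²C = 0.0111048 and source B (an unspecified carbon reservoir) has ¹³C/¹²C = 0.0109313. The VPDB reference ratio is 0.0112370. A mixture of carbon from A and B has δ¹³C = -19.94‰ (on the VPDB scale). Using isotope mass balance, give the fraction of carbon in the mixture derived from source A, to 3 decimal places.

δ_A = (0.0111048/0.0112370 − 1)×1000 = (0.988235 − 1)×1000 = -11.765‰
δ_B = (0.0109313/0.0112370 − 1)×1000 = (0.972795 − 1)×1000 = -27.205‰
f_A = (δ_mix − δ_B)/(δ_A − δ_B) = (-19.94 − (-27.205))/(-11.765 − (-27.205))
f_A = 7.265 / 15.440 = 0.4705

0.471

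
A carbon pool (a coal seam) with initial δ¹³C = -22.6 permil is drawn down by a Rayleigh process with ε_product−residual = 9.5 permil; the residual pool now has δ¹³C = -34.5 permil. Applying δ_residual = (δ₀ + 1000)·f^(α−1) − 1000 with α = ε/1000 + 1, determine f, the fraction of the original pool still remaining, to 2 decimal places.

α − 1 = ε/1000 = 0.0095
(δ_res + 1000)/(δ₀ + 1000) = (-34.5 + 1000)/(-22.6 + 1000) = 965.5/977.4 = 0.987825
f = 0.987825^(1/0.0095) = exp(ln(0.987825)/0.0095) = exp(-0.01225/0.0095)
f = exp(-1.2895) = 0.2754

0.28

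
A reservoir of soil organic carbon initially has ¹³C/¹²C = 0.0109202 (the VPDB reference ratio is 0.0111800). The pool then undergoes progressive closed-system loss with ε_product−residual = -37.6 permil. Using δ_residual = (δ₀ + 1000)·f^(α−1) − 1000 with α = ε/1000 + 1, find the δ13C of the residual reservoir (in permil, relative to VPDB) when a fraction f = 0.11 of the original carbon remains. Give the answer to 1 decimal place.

δ₀ = (0.0109202/0.0111800 − 1)×1000 = (0.976762 − 1)×1000 = -23.238 permil
α − 1 = ε/1000 = -0.0376
f^(α−1) = 0.11^(-0.0376) = 1.086535
δ_res = (-23.238 + 1000) × 1.086535 − 1000 = 1061.286 − 1000 = 61.29 permil

61.3 permil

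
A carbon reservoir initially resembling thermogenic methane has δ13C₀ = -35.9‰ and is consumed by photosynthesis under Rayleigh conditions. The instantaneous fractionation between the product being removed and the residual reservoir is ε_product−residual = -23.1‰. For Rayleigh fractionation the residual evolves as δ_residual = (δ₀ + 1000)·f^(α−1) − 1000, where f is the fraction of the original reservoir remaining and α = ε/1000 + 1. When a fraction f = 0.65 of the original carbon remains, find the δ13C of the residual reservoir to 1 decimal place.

-26.3‰

Rayleigh residual: δ_res = (δ₀ + 1000)·f^(α−1) − 1000
α = ε/1000 + 1 = 0.97690, so α − 1 = -0.02310
f^(α−1) = 0.65^(-0.02310) = 1.010001
δ_res = (-35.9 + 1000) × 1.010001 − 1000 = 973.742 − 1000 = -26.26‰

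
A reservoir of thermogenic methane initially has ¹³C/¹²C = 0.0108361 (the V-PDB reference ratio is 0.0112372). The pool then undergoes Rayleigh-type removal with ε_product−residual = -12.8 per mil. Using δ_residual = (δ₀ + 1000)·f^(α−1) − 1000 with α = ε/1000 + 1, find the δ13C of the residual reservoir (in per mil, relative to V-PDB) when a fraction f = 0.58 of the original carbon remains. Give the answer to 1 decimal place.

δ₀ = (0.0108361/0.0112372 − 1)×1000 = (0.964306 − 1)×1000 = -35.694 per mil
α − 1 = ε/1000 = -0.0128
f^(α−1) = 0.58^(-0.0128) = 1.006997
δ_res = (-35.694 + 1000) × 1.006997 − 1000 = 971.053 − 1000 = -28.95 per mil

-28.9 per mil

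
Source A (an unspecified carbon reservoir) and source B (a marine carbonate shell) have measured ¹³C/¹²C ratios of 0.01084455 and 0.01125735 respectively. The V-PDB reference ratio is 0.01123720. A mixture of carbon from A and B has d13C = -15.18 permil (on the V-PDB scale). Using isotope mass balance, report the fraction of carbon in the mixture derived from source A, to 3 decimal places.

0.462

δ_A = (0.01084455/0.01123720 − 1)×1000 = (0.965058 − 1)×1000 = -34.942 permil
δ_B = (0.01125735/0.01123720 − 1)×1000 = (1.001793 − 1)×1000 = 1.793 permil
f_A = (δ_mix − δ_B)/(δ_A − δ_B) = (-15.18 − (1.793))/(-34.942 − (1.793))
f_A = -16.973 / -36.735 = 0.4620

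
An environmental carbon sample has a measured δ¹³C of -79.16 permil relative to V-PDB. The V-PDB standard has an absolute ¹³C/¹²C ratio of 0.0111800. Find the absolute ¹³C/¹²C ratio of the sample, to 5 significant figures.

0.010295

R_sample = R_standard × (δ¹³C/1000 + 1)
R_sample = 0.0111800 × (-79.16/1000 + 1) = 0.0111800 × 0.920840
R_sample = 0.0102950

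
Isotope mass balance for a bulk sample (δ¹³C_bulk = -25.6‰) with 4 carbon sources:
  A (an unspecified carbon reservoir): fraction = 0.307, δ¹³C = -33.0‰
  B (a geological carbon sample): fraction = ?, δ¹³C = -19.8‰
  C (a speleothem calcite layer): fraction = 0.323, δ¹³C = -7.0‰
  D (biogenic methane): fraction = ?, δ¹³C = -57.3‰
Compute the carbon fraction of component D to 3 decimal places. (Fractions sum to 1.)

Let f_D and f_B be the unknown fractions; fractions sum to 1 so f_D + f_B = 0.370.
Mass balance: Σ fᵢ·δᵢ = δ_bulk ⇒ f_D·(-57.3) + f_B·(-19.8) = -25.6 − (-12.392) = -13.208
Substitute f_B = 0.370 − f_D:
f_D·(-57.3 − -19.8) = -13.208 − 0.370×(-19.8) = -5.882
f_D = -5.882 / -37.5 = 0.1569

0.157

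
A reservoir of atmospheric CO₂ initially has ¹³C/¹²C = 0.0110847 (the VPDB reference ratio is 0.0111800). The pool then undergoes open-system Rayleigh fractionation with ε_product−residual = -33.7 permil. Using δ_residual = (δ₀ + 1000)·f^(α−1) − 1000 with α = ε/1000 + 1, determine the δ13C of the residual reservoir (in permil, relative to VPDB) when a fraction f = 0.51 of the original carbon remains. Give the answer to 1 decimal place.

δ₀ = (0.0110847/0.0111800 − 1)×1000 = (0.991476 − 1)×1000 = -8.524 permil
α − 1 = ε/1000 = -0.0337
f^(α−1) = 0.51^(-0.0337) = 1.022951
δ_res = (-8.524 + 1000) × 1.022951 − 1000 = 1014.231 − 1000 = 14.23 permil

14.2 permil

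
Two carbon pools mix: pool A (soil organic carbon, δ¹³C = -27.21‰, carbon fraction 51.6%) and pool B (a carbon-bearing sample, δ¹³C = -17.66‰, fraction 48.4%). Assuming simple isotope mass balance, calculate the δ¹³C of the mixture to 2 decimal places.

-22.59‰

δ_mix = f_A·δ_A + f_B·δ_B
δ_mix = 0.516 × (-27.21) + 0.484 × (-17.66)
δ_mix = -14.040 + -8.547 = -22.588‰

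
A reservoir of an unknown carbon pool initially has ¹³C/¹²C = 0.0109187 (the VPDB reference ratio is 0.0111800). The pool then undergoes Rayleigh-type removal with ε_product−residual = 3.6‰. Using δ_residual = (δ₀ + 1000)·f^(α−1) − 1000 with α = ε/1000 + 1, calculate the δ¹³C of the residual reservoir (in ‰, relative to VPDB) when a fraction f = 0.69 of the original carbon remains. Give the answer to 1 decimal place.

δ₀ = (0.0109187/0.0111800 − 1)×1000 = (0.976628 − 1)×1000 = -23.372‰
α − 1 = ε/1000 = 0.0036
f^(α−1) = 0.69^(0.0036) = 0.998665
δ_res = (-23.372 + 1000) × 0.998665 − 1000 = 975.324 − 1000 = -24.68‰

-24.7‰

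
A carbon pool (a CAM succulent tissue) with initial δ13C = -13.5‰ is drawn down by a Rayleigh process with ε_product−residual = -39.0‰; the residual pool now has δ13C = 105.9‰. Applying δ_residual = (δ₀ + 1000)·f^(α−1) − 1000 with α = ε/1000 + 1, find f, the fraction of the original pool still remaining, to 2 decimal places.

0.05

α − 1 = ε/1000 = -0.0390
(δ_res + 1000)/(δ₀ + 1000) = (105.9 + 1000)/(-13.5 + 1000) = 1105.9/986.5 = 1.121034
f = 1.121034^(1/-0.0390) = exp(ln(1.121034)/-0.0390) = exp(0.11425/-0.0390)
f = exp(-2.9295) = 0.0534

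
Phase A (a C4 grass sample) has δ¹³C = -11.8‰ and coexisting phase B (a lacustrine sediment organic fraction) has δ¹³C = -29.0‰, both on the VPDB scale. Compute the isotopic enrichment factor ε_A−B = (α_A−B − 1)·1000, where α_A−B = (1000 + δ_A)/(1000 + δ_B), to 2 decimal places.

17.71‰

α_A−B = (1000 + -11.8) / (1000 + -29.0) = 988.2 / 971.0 = 1.017714
ε_A−B = (1.017714 − 1) × 1000 = 17.714‰
(The approximation ε ≈ δ_A − δ_B would give 17.2‰.)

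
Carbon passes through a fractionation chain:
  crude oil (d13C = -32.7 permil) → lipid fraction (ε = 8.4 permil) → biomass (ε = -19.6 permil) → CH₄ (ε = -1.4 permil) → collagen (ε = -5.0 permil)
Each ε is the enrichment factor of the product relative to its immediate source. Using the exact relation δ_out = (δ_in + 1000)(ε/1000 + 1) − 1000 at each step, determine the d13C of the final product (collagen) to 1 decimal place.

-49.8 permil

step 1: δ = (-32.70 + 1000)·(8.4/1000 + 1) − 1000 = -24.57 permil
step 2: δ = (-24.57 + 1000)·(-19.6/1000 + 1) − 1000 = -43.69 permil
step 3: δ = (-43.69 + 1000)·(-1.4/1000 + 1) − 1000 = -45.03 permil
step 4: δ = (-45.03 + 1000)·(-5.0/1000 + 1) − 1000 = -49.81 permil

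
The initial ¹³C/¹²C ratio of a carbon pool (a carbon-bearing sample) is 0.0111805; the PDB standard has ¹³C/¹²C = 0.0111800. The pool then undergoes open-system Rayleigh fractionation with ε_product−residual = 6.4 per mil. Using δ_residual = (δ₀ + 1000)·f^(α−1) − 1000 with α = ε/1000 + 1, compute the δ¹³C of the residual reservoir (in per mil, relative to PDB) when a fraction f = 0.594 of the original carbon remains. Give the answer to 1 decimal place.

δ₀ = (0.0111805/0.0111800 − 1)×1000 = (1.000045 − 1)×1000 = 0.045 per mil
α − 1 = ε/1000 = 0.0064
f^(α−1) = 0.594^(0.0064) = 0.996672
δ_res = (0.045 + 1000) × 0.996672 − 1000 = 996.717 − 1000 = -3.28 per mil

-3.3 per mil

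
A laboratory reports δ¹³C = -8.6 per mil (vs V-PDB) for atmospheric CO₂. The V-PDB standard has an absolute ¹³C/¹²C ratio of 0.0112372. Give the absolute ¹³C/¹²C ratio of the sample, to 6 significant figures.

0.0111406

R_sample = R_standard × (δ¹³C/1000 + 1)
R_sample = 0.0112372 × (-8.6/1000 + 1) = 0.0112372 × 0.991400
R_sample = 0.0111406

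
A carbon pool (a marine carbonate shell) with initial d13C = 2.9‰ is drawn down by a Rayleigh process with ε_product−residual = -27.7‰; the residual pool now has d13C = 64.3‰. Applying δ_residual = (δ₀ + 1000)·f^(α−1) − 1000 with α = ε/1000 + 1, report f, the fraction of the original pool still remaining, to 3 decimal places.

0.117

α − 1 = ε/1000 = -0.0277
(δ_res + 1000)/(δ₀ + 1000) = (64.3 + 1000)/(2.9 + 1000) = 1064.3/1002.9 = 1.061222
f = 1.061222^(1/-0.0277) = exp(ln(1.061222)/-0.0277) = exp(0.05942/-0.0277)
f = exp(-2.1452) = 0.1170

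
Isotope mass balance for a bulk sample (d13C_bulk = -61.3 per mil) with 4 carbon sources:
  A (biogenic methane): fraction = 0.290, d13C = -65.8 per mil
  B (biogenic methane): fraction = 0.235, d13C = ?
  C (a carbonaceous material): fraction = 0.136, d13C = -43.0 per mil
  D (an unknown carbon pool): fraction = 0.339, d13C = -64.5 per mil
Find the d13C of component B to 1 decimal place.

-61.7 per mil

Isotope mass balance: δ_bulk = Σ fᵢ·δᵢ.
-61.3 = 0.290×(-65.8) + 0.235×δ_B + 0.136×(-43.0) + 0.339×(-64.5)
0.235·δ_B = -61.3 − (-46.795) = -14.505
δ_B = -14.505 / 0.235 = -61.72 per mil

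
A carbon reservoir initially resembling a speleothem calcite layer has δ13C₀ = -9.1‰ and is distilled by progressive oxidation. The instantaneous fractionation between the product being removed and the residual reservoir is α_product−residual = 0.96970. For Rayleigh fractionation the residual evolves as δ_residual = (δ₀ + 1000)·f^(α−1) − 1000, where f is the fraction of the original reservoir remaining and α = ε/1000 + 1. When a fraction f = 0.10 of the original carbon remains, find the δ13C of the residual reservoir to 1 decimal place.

Rayleigh residual: δ_res = (δ₀ + 1000)·f^(α−1) − 1000
α − 1 = -0.03030
f^(α−1) = 0.10^(-0.03030) = 1.072260
δ_res = (-9.1 + 1000) × 1.072260 − 1000 = 1062.502 − 1000 = 62.50‰

62.5‰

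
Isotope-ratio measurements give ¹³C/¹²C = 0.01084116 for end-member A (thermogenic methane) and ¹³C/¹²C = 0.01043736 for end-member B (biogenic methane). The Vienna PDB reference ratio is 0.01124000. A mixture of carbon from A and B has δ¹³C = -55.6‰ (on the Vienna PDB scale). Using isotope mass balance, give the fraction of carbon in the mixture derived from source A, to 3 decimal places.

δ_A = (0.01084116/0.01124000 − 1)×1000 = (0.964516 − 1)×1000 = -35.484‰
δ_B = (0.01043736/0.01124000 − 1)×1000 = (0.928591 − 1)×1000 = -71.409‰
f_A = (δ_mix − δ_B)/(δ_A − δ_B) = (-55.6 − (-71.409))/(-35.484 − (-71.409))
f_A = 15.809 / 35.925 = 0.4401

0.440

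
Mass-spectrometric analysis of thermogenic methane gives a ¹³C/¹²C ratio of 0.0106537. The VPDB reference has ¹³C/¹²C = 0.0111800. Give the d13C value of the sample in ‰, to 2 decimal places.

-47.08‰

d13C = (R_sample / R_standard − 1) × 1000
R_sample / R_standard = 0.0106537 / 0.0111800 = 0.952925
d13C = (0.952925 − 1) × 1000 = -47.075‰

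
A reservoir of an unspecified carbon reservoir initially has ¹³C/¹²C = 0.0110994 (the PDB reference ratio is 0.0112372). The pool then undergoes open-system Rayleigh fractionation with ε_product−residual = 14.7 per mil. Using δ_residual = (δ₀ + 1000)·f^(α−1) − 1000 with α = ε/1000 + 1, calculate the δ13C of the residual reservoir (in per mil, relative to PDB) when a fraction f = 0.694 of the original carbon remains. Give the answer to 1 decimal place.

δ₀ = (0.0110994/0.0112372 − 1)×1000 = (0.987737 − 1)×1000 = -12.263 per mil
α − 1 = ε/1000 = 0.0147
f^(α−1) = 0.694^(0.0147) = 0.994645
δ_res = (-12.263 + 1000) × 0.994645 − 1000 = 982.448 − 1000 = -17.55 per mil

-17.6 per mil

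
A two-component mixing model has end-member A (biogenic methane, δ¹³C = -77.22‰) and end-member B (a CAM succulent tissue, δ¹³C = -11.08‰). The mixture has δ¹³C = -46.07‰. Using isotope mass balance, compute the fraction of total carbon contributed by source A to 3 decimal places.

0.529

δ_mix = f_A·δ_A + (1 − f_A)·δ_B  ⇒  f_A = (δ_mix − δ_B)/(δ_A − δ_B)
f_A = (-46.07 − (-11.08)) / (-77.22 − (-11.08))
f_A = -34.99 / -66.14 = 0.5290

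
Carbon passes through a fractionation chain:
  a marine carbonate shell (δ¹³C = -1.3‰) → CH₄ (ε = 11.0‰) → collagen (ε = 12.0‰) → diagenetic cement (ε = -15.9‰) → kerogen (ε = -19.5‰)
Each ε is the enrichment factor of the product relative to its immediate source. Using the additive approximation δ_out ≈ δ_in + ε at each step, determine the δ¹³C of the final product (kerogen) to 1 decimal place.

-13.7‰

step 1: δ ≈ -1.3 + (11.0) = 9.7‰
step 2: δ ≈ 9.7 + (12.0) = 21.7‰
step 3: δ ≈ 21.7 + (-15.9) = 5.8‰
step 4: δ ≈ 5.8 + (-19.5) = -13.7‰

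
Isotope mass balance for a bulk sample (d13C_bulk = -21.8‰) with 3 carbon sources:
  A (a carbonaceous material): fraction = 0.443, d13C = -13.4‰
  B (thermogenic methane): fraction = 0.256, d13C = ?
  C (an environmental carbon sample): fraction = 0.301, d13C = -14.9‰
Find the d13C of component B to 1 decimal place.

-44.4‰

Isotope mass balance: δ_bulk = Σ fᵢ·δᵢ.
-21.8 = 0.443×(-13.4) + 0.256×δ_B + 0.301×(-14.9)
0.256·δ_B = -21.8 − (-10.421) = -11.379
δ_B = -11.379 / 0.256 = -44.45‰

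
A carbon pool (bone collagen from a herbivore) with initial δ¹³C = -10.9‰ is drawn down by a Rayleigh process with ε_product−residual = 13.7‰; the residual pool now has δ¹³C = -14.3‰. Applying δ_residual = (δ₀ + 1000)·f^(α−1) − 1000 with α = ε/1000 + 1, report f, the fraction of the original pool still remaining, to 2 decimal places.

0.78

α − 1 = ε/1000 = 0.0137
(δ_res + 1000)/(δ₀ + 1000) = (-14.3 + 1000)/(-10.9 + 1000) = 985.7/989.1 = 0.996563
f = 0.996563^(1/0.0137) = exp(ln(0.996563)/0.0137) = exp(-0.00344/0.0137)
f = exp(-0.2513) = 0.7778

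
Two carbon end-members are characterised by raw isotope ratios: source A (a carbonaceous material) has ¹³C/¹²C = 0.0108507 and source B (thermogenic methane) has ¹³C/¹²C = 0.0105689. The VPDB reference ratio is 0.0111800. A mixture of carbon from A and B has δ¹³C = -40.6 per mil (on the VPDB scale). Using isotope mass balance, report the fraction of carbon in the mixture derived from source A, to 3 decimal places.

0.558

δ_A = (0.0108507/0.0111800 − 1)×1000 = (0.970546 − 1)×1000 = -29.454 per mil
δ_B = (0.0105689/0.0111800 − 1)×1000 = (0.945340 − 1)×1000 = -54.660 per mil
f_A = (δ_mix − δ_B)/(δ_A − δ_B) = (-40.6 − (-54.660))/(-29.454 − (-54.660))
f_A = 14.060 / 25.206 = 0.5578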